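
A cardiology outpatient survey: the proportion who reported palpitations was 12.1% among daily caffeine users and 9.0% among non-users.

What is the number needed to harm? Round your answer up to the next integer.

absolute risk difference = 0.031000
1 / 0.031000 = 32.258 → round up → 33

NNH: 33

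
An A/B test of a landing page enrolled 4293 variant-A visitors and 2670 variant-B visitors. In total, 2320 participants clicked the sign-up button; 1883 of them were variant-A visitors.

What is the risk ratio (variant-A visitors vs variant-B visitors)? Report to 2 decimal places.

variant-A visitors without the outcome: 4293 − 1883 = 2410
variant-B visitors with the outcome: 2320 − 1883 = 437
variant-B visitors without the outcome: 2670 − 437 = 2233
risk, variant-A visitors = 1883/4293 = 0.4386
risk, variant-B visitors = 437/2670 = 0.1637
RR = 0.4386 / 0.1637 = 2.68

2.68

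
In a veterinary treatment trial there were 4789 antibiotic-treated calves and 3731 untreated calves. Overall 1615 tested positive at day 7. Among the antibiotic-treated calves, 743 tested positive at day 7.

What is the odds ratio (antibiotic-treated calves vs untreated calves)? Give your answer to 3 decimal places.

0.602

antibiotic-treated calves without the outcome: 4789 − 743 = 4046
untreated calves with the outcome: 1615 − 743 = 872
untreated calves without the outcome: 3731 − 872 = 2859
odds, antibiotic-treated calves = 743/4046 = 0.1836
odds, untreated calves = 872/2859 = 0.3050
OR = 0.1836 / 0.3050 = 0.602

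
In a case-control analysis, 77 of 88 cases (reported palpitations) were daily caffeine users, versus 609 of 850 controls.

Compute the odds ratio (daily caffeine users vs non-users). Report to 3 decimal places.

OR = (77 × 241) / (609 × 11) = 18557/6699 ≈ 2.770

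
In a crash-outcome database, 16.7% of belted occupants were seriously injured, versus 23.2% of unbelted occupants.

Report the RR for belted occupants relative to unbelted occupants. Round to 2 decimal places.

RR = 0.1670 / 0.2320 = 0.72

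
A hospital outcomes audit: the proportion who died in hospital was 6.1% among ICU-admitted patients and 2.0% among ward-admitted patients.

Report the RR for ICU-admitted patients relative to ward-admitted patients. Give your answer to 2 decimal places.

RR = 0.06100 / 0.02000 = 3.05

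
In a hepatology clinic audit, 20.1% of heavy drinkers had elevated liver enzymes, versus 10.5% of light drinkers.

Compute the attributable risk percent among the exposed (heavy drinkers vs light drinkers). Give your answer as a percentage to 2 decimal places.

AR% = (0.2010 − 0.1050) / 0.2010 = 0.4776 → 47.76%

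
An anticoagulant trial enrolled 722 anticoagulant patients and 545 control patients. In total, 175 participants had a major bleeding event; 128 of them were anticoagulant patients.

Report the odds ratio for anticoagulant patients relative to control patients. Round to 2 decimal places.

OR: 2.28

anticoagulant patients without the outcome: 722 − 128 = 594
control patients with the outcome: 175 − 128 = 47
control patients without the outcome: 545 − 47 = 498
OR = (128 × 498) / (594 × 47) = 63744/27918 ≈ 2.28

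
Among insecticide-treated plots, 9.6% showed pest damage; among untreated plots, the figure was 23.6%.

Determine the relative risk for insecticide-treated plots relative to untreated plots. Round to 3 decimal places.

RR = 0.0960 / 0.2360 = 0.407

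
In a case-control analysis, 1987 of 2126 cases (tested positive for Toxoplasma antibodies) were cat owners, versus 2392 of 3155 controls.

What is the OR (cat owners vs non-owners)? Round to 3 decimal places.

OR = (1987 × 763) / (2392 × 139) = 1516081/332488 ≈ 4.560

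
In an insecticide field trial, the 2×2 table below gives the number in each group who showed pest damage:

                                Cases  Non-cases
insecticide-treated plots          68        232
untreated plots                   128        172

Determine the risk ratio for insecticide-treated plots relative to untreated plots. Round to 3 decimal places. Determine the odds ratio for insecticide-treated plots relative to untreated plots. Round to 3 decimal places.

RR = 0.531; OR = 0.394

risk, insecticide-treated plots = 68/300 = 0.2267
risk, untreated plots = 128/300 = 0.4267
RR = 0.2267 / 0.4267 = 0.531
OR = (68 × 172) / (232 × 128) = 11696/29696 ≈ 0.394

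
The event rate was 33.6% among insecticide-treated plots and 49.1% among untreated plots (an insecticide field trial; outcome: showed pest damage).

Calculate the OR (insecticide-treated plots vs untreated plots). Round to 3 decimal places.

odds, insecticide-treated plots = 0.3360/0.6640 = 0.5060
odds, untreated plots = 0.4910/0.5090 = 0.9646
OR = 0.5060 / 0.9646 = 0.525

0.525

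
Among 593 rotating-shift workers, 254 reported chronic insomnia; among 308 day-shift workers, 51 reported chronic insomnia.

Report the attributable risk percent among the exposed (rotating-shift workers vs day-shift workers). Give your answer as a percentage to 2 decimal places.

61.34%

risk, rotating-shift workers = 254/593 = 0.4283
risk, day-shift workers = 51/308 = 0.1656
AR% = (0.4283 − 0.1656) / 0.4283 = 0.6134 → 61.34%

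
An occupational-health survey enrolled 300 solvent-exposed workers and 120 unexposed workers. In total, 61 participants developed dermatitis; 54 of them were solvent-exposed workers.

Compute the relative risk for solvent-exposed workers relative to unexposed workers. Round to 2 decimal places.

solvent-exposed workers without the outcome: 300 − 54 = 246
unexposed workers with the outcome: 61 − 54 = 7
unexposed workers without the outcome: 120 − 7 = 113
risk, solvent-exposed workers = 54/300 = 0.1800
risk, unexposed workers = 7/120 = 0.0583
RR = 0.1800 / 0.0583 = 3.09

RR = 3.09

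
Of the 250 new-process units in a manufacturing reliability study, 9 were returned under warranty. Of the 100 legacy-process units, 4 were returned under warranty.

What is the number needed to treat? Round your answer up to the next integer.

risk, new-process units = 9/250 = 0.036000
risk, legacy-process units = 4/100 = 0.040000
absolute risk difference = 0.004000
1 / 0.004000 = 250.000 → round up → 250

NNT: 250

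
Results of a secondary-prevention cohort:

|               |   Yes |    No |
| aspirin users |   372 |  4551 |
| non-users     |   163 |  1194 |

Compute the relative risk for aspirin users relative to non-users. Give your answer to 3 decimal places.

risk, aspirin users = 372/4923 = 0.0756
risk, non-users = 163/1357 = 0.1201
RR = 0.0756 / 0.1201 = 0.629

RR: 0.629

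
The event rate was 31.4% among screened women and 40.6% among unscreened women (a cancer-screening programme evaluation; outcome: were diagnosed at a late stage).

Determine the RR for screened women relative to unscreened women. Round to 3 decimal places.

RR = 0.3140 / 0.4060 = 0.773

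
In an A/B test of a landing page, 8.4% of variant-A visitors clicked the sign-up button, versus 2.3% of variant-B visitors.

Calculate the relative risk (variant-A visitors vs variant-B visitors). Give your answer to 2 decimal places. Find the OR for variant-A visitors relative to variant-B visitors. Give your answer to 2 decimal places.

RR = 0.08400 / 0.02300 = 3.65
odds, variant-A visitors = 0.08400/0.91600 = 0.09170
odds, variant-B visitors = 0.02300/0.97700 = 0.02354
OR = 0.09170 / 0.02354 = 3.90

RR = 3.65; OR = 3.90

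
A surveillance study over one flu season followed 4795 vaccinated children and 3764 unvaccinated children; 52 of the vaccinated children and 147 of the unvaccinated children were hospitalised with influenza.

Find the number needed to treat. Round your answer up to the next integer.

risk, vaccinated children = 52/4795 = 0.010845
risk, unvaccinated children = 147/3764 = 0.039054
absolute risk difference = 0.028210
1 / 0.028210 = 35.448 → round up → 36

36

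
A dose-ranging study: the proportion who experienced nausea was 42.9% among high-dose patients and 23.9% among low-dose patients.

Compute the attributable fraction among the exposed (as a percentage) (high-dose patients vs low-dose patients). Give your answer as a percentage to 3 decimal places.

AR% = (0.4290 − 0.2390) / 0.4290 = 0.4429 → 44.289%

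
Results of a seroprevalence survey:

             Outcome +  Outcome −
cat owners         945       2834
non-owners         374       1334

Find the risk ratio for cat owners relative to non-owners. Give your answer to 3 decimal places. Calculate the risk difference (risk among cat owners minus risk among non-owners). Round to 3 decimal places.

RR = 1.142; RD = 0.031

risk, cat owners = 945/3779 = 0.2501
risk, non-owners = 374/1708 = 0.2190
RR = 0.2501 / 0.2190 = 1.142
risk difference = 0.2501 − 0.2190 = 0.031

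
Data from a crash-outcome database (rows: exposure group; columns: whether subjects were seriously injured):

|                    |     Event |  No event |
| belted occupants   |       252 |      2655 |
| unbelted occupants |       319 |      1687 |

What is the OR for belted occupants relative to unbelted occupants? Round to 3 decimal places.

odds, belted occupants = 252/2655 = 0.0949
odds, unbelted occupants = 319/1687 = 0.1891
OR = 0.0949 / 0.1891 = 0.502

OR = 0.502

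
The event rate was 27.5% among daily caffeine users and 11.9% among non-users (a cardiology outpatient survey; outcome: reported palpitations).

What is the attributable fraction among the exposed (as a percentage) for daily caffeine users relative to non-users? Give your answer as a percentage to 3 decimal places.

AR% = (0.2750 − 0.1190) / 0.2750 = 0.5673 → 56.727%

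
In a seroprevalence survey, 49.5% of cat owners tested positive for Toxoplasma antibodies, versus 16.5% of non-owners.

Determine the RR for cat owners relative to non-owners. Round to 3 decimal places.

RR = 0.4950 / 0.1650 = 3.000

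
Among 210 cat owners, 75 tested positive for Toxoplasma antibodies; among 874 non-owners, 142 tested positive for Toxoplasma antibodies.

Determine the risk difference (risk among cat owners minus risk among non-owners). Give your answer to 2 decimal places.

RD = 0.19

risk, cat owners = 75/210 = 0.3571
risk, non-owners = 142/874 = 0.1625
risk difference = 0.3571 − 0.1625 = 0.19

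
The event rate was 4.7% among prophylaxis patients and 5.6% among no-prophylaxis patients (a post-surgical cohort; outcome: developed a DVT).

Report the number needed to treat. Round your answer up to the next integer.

112

absolute risk difference = 0.009000
1 / 0.009000 = 111.111 → round up → 112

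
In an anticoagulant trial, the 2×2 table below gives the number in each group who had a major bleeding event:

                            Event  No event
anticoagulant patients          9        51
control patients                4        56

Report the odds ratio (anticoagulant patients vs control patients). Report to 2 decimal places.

OR: 2.47

odds, anticoagulant patients = 9/51 = 0.1765
odds, control patients = 4/56 = 0.0714
OR = 0.1765 / 0.0714 = 2.47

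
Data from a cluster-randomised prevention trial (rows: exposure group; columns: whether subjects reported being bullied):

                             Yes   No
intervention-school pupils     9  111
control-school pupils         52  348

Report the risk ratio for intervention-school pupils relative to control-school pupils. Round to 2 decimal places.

0.58

risk, intervention-school pupils = 9/120 = 0.0750
risk, control-school pupils = 52/400 = 0.1300
RR = 0.0750 / 0.1300 = 0.58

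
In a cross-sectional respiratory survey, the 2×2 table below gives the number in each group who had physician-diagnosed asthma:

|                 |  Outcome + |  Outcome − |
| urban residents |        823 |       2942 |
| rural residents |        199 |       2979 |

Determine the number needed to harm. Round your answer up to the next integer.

7

risk, urban residents = 823/3765 = 0.218592
risk, rural residents = 199/3178 = 0.062618
absolute risk difference = 0.155974
1 / 0.155974 = 6.411 → round up → 7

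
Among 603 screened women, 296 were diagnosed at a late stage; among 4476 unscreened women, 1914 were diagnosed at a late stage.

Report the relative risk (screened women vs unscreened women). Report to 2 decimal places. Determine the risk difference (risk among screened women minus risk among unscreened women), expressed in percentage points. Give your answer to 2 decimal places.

RR = 1.15; RD = 6.33

risk, screened women = 296/603 = 0.4909
risk, unscreened women = 1914/4476 = 0.4276
RR = 0.4909 / 0.4276 = 1.15
risk difference = 0.4909 − 0.4276 = 0.0633 → 6.33 percentage points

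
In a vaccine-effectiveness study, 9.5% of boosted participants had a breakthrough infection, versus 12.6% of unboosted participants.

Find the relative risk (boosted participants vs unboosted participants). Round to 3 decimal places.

RR = 0.0950 / 0.1260 = 0.754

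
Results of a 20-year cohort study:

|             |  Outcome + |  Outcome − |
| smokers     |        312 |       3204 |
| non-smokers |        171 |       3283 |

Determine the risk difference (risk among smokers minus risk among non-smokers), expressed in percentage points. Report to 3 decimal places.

3.923

risk, smokers = 312/3516 = 0.08874
risk, non-smokers = 171/3454 = 0.04951
risk difference = 0.08874 − 0.04951 = 0.03923 → 3.923 percentage points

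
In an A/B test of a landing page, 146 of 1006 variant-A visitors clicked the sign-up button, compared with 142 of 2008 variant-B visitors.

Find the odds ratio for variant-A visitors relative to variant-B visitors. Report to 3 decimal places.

2.231

odds, variant-A visitors = 146/860 = 0.1698
odds, variant-B visitors = 142/1866 = 0.0761
OR = 0.1698 / 0.0761 = 2.231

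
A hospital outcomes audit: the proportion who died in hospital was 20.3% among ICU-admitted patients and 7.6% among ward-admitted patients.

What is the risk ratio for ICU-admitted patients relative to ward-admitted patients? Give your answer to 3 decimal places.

RR = 0.2030 / 0.0760 = 2.671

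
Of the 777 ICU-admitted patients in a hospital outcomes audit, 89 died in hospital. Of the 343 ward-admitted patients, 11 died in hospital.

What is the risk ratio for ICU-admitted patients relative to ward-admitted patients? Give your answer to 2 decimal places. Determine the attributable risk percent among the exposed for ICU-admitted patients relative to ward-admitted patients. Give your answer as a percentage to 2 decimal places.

RR = 3.57; AR% = 72.00%

risk, ICU-admitted patients = 89/777 = 0.11454
risk, ward-admitted patients = 11/343 = 0.03207
RR = 0.11454 / 0.03207 = 3.57
AR% = (0.11454 − 0.03207) / 0.11454 = 0.7200 → 72.00%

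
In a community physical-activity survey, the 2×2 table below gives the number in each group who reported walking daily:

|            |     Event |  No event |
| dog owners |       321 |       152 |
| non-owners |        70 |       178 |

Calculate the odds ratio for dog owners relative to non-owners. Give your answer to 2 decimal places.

odds, dog owners = 321/152 = 2.1118
odds, non-owners = 70/178 = 0.3933
OR = 2.1118 / 0.3933 = 5.37

5.37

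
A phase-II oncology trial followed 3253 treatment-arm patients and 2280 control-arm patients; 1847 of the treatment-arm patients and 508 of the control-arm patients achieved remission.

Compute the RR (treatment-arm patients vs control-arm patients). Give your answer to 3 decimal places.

2.548

risk, treatment-arm patients = 1847/3253 = 0.5678
risk, control-arm patients = 508/2280 = 0.2228
RR = 0.5678 / 0.2228 = 2.548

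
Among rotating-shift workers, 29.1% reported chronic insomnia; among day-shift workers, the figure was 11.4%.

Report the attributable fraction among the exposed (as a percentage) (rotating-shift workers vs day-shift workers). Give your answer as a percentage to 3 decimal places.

AR% = (0.2910 − 0.1140) / 0.2910 = 0.6082 → 60.825%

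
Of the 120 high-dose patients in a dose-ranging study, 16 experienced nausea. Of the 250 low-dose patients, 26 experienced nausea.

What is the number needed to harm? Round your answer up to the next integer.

risk, high-dose patients = 16/120 = 0.133333
risk, low-dose patients = 26/250 = 0.104000
absolute risk difference = 0.029333
1 / 0.029333 = 34.091 → round up → 35

35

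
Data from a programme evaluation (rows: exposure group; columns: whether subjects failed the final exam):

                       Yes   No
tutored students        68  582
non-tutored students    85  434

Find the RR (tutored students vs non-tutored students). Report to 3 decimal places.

risk, tutored students = 68/650 = 0.1046
risk, non-tutored students = 85/519 = 0.1638
RR = 0.1046 / 0.1638 = 0.639

RR = 0.639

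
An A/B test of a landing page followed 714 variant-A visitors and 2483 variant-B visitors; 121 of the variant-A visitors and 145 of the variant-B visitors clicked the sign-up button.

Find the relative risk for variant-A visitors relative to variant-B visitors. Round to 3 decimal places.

RR ≈ 2.902

risk, variant-A visitors = 121/714 = 0.1695
risk, variant-B visitors = 145/2483 = 0.0584
RR = 0.1695 / 0.0584 = 2.902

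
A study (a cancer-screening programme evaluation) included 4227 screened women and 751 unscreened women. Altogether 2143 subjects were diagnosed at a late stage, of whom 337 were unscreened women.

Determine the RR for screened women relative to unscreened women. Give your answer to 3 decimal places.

RR: 0.952

screened women with the outcome: 2143 − 337 = 1806
screened women without the outcome: 4227 − 1806 = 2421
unscreened women without the outcome: 751 − 337 = 414
risk, screened women = 1806/4227 = 0.4273
risk, unscreened women = 337/751 = 0.4487
RR = 0.4273 / 0.4487 = 0.952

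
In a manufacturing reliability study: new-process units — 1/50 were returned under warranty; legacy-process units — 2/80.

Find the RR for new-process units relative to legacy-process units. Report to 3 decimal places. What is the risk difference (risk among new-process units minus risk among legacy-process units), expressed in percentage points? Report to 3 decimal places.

RR = 0.800; RD = -0.500

risk, new-process units = 1/50 = 0.02000
risk, legacy-process units = 2/80 = 0.02500
RR = 0.02000 / 0.02500 = 0.800
risk difference = 0.02000 − 0.02500 = -0.00500 → -0.500 percentage points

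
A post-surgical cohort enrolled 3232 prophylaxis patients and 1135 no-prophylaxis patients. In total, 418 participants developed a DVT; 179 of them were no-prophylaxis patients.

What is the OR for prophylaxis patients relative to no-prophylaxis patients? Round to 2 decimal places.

prophylaxis patients with the outcome: 418 − 179 = 239
prophylaxis patients without the outcome: 3232 − 239 = 2993
no-prophylaxis patients without the outcome: 1135 − 179 = 956
odds, prophylaxis patients = 239/2993 = 0.0799
odds, no-prophylaxis patients = 179/956 = 0.1872
OR = 0.0799 / 0.1872 = 0.43

0.43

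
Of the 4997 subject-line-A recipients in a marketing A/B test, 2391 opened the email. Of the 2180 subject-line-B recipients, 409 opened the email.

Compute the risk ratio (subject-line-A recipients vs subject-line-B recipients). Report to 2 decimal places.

2.55

risk, subject-line-A recipients = 2391/4997 = 0.4785
risk, subject-line-B recipients = 409/2180 = 0.1876
RR = 0.4785 / 0.1876 = 2.55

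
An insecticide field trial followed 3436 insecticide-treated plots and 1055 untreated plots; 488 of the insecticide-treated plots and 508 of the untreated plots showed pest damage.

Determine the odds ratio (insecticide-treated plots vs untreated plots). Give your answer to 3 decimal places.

odds, insecticide-treated plots = 488/2948 = 0.1655
odds, untreated plots = 508/547 = 0.9287
OR = 0.1655 / 0.9287 = 0.178

OR ≈ 0.178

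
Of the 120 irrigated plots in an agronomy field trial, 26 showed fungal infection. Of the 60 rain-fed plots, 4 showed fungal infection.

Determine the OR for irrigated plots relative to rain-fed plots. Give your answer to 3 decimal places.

OR = (26 × 56) / (94 × 4) = 1456/376 ≈ 3.872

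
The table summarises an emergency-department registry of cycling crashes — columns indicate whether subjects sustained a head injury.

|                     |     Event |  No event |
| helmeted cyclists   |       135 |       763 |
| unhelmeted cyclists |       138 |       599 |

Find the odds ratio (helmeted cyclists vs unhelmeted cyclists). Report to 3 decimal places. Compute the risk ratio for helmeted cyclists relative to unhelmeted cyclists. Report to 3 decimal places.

OR = 0.768; RR = 0.803

OR = (135 × 599) / (763 × 138) = 80865/105294 ≈ 0.768
risk, helmeted cyclists = 135/898 = 0.1503
risk, unhelmeted cyclists = 138/737 = 0.1872
RR = 0.1503 / 0.1872 = 0.803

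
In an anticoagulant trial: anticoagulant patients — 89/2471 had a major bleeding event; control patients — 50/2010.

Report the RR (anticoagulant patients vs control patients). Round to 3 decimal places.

RR ≈ 1.448

risk, anticoagulant patients = 89/2471 = 0.03602
risk, control patients = 50/2010 = 0.02488
RR = 0.03602 / 0.02488 = 1.448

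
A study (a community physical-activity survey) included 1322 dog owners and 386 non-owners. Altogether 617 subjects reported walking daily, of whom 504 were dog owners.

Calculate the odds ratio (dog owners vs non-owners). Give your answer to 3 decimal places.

OR = 1.489

dog owners without the outcome: 1322 − 504 = 818
non-owners with the outcome: 617 − 504 = 113
non-owners without the outcome: 386 − 113 = 273
odds, dog owners = 504/818 = 0.6161
odds, non-owners = 113/273 = 0.4139
OR = 0.6161 / 0.4139 = 1.489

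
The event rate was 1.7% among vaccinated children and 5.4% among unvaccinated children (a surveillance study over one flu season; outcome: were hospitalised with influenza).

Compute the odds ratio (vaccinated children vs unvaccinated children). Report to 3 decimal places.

OR ≈ 0.303

odds, vaccinated children = 0.01700/0.98300 = 0.01729
odds, unvaccinated children = 0.05400/0.94600 = 0.05708
OR = 0.01729 / 0.05708 = 0.303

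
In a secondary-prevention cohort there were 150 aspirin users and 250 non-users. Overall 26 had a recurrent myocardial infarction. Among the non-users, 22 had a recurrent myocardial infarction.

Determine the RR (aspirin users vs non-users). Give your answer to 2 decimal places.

aspirin users with the outcome: 26 − 22 = 4
aspirin users without the outcome: 150 − 4 = 146
non-users without the outcome: 250 − 22 = 228
risk, aspirin users = 4/150 = 0.02667
risk, non-users = 22/250 = 0.08800
RR = 0.02667 / 0.08800 = 0.30

0.30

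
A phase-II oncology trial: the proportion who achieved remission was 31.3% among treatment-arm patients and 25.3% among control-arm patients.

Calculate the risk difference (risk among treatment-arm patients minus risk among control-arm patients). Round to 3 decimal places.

risk difference = 0.3130 − 0.2530 = 0.060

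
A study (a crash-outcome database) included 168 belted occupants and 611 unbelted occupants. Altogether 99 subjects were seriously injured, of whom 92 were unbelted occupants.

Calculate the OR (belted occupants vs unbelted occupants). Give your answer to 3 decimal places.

0.245

belted occupants with the outcome: 99 − 92 = 7
belted occupants without the outcome: 168 − 7 = 161
unbelted occupants without the outcome: 611 − 92 = 519
odds, belted occupants = 7/161 = 0.04348
odds, unbelted occupants = 92/519 = 0.17726
OR = 0.04348 / 0.17726 = 0.245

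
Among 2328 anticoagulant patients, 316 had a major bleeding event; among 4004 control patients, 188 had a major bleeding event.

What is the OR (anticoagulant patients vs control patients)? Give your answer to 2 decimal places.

OR = 3.19

odds, anticoagulant patients = 316/2012 = 0.15706
odds, control patients = 188/3816 = 0.04927
OR = 0.15706 / 0.04927 = 3.19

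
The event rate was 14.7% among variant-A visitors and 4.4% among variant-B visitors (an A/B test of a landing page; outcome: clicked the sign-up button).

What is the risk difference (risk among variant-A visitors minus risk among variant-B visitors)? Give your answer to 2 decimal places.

risk difference = 0.14700 − 0.04400 = 0.10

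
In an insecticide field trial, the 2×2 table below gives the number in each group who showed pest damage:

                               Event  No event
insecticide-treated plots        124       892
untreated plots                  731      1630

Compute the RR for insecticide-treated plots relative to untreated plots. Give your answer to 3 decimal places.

RR: 0.394

risk, insecticide-treated plots = 124/1016 = 0.1220
risk, untreated plots = 731/2361 = 0.3096
RR = 0.1220 / 0.3096 = 0.394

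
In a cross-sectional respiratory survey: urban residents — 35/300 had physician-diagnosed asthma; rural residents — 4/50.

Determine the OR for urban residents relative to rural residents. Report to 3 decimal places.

OR = (35 × 46) / (265 × 4) = 1610/1060 ≈ 1.519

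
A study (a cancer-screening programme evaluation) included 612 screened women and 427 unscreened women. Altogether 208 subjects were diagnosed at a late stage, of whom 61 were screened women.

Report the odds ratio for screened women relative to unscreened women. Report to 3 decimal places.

screened women without the outcome: 612 − 61 = 551
unscreened women with the outcome: 208 − 61 = 147
unscreened women without the outcome: 427 − 147 = 280
OR = (61 × 280) / (551 × 147) = 17080/80997 ≈ 0.211

0.211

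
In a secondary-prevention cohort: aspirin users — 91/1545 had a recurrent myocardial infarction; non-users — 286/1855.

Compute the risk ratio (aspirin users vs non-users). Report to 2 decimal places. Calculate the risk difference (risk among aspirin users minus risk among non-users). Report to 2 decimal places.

RR = 0.38; RD = -0.10

risk, aspirin users = 91/1545 = 0.0589
risk, non-users = 286/1855 = 0.1542
RR = 0.0589 / 0.1542 = 0.38
risk difference = 0.0589 − 0.1542 = -0.10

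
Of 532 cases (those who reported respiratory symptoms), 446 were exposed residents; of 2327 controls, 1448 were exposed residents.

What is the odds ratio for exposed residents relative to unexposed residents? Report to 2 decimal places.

OR = (446 × 879) / (1448 × 86) = 392034/124528 ≈ 3.15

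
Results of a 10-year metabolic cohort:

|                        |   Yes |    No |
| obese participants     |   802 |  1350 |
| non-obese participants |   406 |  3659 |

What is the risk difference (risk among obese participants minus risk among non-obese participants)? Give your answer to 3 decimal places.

risk, obese participants = 802/2152 = 0.3727
risk, non-obese participants = 406/4065 = 0.0999
risk difference = 0.3727 − 0.0999 = 0.273

0.273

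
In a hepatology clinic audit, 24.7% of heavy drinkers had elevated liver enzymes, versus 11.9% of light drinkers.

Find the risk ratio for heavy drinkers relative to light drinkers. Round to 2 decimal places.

RR = 0.2470 / 0.1190 = 2.08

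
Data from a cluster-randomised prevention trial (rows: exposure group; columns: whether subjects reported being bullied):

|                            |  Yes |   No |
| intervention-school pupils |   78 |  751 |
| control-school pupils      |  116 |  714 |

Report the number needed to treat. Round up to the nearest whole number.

risk, intervention-school pupils = 78/829 = 0.094089
risk, control-school pupils = 116/830 = 0.139759
absolute risk difference = 0.045670
1 / 0.045670 = 21.896 → round up → 22

22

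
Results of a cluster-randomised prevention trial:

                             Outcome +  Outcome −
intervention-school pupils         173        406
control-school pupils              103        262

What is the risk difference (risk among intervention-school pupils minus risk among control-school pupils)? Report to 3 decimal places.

RD ≈ 0.017

risk, intervention-school pupils = 173/579 = 0.2988
risk, control-school pupils = 103/365 = 0.2822
risk difference = 0.2988 − 0.2822 = 0.017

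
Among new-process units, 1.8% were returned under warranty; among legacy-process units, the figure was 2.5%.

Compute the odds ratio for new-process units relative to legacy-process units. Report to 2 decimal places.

odds, new-process units = 0.01800/0.98200 = 0.01833
odds, legacy-process units = 0.02500/0.97500 = 0.02564
OR = 0.01833 / 0.02564 = 0.71

0.71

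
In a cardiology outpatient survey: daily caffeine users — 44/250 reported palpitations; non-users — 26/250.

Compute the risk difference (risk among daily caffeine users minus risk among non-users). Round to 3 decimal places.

RD = 0.072

risk, daily caffeine users = 44/250 = 0.1760
risk, non-users = 26/250 = 0.1040
risk difference = 0.1760 − 0.1040 = 0.072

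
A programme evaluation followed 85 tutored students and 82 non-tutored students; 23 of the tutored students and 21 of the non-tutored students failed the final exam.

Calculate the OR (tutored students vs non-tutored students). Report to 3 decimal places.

1.078

odds, tutored students = 23/62 = 0.3710
odds, non-tutored students = 21/61 = 0.3443
OR = 0.3710 / 0.3443 = 1.078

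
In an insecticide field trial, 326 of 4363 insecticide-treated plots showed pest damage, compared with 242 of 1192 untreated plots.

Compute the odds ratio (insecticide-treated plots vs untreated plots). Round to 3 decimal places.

OR = (326 × 950) / (4037 × 242) = 309700/976954 ≈ 0.317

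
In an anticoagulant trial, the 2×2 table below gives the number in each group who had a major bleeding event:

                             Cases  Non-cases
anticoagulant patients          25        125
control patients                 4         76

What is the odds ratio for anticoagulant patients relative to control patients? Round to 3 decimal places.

OR = (25 × 76) / (125 × 4) = 1900/500 ≈ 3.800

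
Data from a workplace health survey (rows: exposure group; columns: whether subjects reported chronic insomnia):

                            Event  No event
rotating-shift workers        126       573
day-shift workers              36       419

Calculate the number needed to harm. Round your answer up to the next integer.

risk, rotating-shift workers = 126/699 = 0.180258
risk, day-shift workers = 36/455 = 0.079121
absolute risk difference = 0.101137
1 / 0.101137 = 9.888 → round up → 10

10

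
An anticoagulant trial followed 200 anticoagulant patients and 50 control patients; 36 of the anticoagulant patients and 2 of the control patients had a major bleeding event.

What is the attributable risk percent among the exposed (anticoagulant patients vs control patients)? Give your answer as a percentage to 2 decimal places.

risk, anticoagulant patients = 36/200 = 0.18000
risk, control patients = 2/50 = 0.04000
AR% = (0.18000 − 0.04000) / 0.18000 = 0.7778 → 77.78%

77.78%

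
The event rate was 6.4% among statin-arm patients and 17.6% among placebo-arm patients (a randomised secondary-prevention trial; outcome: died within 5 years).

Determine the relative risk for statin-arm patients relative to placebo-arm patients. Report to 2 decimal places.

RR = 0.0640 / 0.1760 = 0.36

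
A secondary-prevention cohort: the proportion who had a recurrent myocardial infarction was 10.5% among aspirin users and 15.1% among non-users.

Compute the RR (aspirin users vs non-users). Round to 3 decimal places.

RR = 0.1050 / 0.1510 = 0.695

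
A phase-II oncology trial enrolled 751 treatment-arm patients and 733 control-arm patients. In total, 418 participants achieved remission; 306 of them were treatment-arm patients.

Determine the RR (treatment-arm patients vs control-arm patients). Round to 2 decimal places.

2.67

treatment-arm patients without the outcome: 751 − 306 = 445
control-arm patients with the outcome: 418 − 306 = 112
control-arm patients without the outcome: 733 − 112 = 621
risk, treatment-arm patients = 306/751 = 0.4075
risk, control-arm patients = 112/733 = 0.1528
RR = 0.4075 / 0.1528 = 2.67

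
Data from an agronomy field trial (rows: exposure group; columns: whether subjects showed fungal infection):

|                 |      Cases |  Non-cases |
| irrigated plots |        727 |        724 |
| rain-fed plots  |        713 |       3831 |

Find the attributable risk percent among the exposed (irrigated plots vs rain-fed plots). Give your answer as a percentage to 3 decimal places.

AR% ≈ 68.683%

risk, irrigated plots = 727/1451 = 0.5010
risk, rain-fed plots = 713/4544 = 0.1569
AR% = (0.5010 − 0.1569) / 0.5010 = 0.6868 → 68.683%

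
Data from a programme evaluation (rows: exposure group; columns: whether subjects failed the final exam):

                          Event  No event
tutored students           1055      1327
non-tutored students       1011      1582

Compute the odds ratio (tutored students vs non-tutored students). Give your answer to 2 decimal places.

odds, tutored students = 1055/1327 = 0.7950
odds, non-tutored students = 1011/1582 = 0.6391
OR = 0.7950 / 0.6391 = 1.24

OR: 1.24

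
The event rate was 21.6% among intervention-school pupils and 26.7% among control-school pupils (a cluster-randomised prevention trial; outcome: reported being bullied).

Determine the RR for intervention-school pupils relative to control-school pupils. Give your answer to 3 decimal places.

RR = 0.2160 / 0.2670 = 0.809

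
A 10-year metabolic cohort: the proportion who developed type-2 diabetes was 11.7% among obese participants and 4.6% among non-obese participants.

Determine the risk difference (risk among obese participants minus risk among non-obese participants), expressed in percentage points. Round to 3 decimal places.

risk difference = 0.11700 − 0.04600 = 0.07100 → 7.100 percentage points

7.100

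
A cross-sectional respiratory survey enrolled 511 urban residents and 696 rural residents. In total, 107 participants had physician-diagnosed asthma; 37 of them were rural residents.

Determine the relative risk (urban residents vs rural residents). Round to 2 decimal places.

urban residents with the outcome: 107 − 37 = 70
urban residents without the outcome: 511 − 70 = 441
rural residents without the outcome: 696 − 37 = 659
risk, urban residents = 70/511 = 0.1370
risk, rural residents = 37/696 = 0.0532
RR = 0.1370 / 0.0532 = 2.58

RR = 2.58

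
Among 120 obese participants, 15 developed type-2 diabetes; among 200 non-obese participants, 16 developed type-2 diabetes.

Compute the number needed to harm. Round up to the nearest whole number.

23

risk, obese participants = 15/120 = 0.125000
risk, non-obese participants = 16/200 = 0.080000
absolute risk difference = 0.045000
1 / 0.045000 = 22.222 → round up → 23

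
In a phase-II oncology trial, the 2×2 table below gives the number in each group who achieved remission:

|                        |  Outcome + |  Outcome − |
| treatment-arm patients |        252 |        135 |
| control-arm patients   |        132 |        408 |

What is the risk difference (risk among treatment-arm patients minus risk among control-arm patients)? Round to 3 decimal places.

RD: 0.407

risk, treatment-arm patients = 252/387 = 0.6512
risk, control-arm patients = 132/540 = 0.2444
risk difference = 0.6512 − 0.2444 = 0.407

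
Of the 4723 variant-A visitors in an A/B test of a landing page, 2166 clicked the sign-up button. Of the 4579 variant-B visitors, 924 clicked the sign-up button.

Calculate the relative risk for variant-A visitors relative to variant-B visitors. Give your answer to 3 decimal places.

risk, variant-A visitors = 2166/4723 = 0.4586
risk, variant-B visitors = 924/4579 = 0.2018
RR = 0.4586 / 0.2018 = 2.273

RR: 2.273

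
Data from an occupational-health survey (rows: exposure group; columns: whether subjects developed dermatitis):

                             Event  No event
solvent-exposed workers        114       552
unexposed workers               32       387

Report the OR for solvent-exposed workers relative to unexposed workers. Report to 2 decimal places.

OR = (114 × 387) / (552 × 32) = 44118/17664 ≈ 2.50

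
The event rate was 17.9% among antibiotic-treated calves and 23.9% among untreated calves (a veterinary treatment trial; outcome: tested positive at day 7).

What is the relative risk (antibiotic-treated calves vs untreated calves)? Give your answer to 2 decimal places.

RR = 0.1790 / 0.2390 = 0.75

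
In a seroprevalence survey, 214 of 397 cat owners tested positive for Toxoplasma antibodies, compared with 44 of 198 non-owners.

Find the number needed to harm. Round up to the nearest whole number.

risk, cat owners = 214/397 = 0.539043
risk, non-owners = 44/198 = 0.222222
absolute risk difference = 0.316821
1 / 0.316821 = 3.156 → round up → 4

NNH = 4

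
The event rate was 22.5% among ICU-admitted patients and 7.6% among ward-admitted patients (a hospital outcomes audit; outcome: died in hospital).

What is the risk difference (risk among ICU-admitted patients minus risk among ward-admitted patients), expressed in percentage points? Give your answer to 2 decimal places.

RD ≈ 14.90

risk difference = 0.2250 − 0.0760 = 0.1490 → 14.90 percentage points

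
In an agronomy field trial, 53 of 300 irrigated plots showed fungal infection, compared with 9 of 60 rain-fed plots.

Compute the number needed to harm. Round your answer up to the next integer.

NNH ≈ 38

risk, irrigated plots = 53/300 = 0.176667
risk, rain-fed plots = 9/60 = 0.150000
absolute risk difference = 0.026667
1 / 0.026667 = 37.500 → round up → 38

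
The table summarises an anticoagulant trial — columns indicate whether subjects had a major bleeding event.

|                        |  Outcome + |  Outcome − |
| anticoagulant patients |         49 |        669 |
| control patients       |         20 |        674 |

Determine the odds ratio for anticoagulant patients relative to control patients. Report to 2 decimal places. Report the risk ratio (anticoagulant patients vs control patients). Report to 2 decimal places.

OR = 2.47; RR = 2.37

odds, anticoagulant patients = 49/669 = 0.07324
odds, control patients = 20/674 = 0.02967
OR = 0.07324 / 0.02967 = 2.47
risk, anticoagulant patients = 49/718 = 0.06825
risk, control patients = 20/694 = 0.02882
RR = 0.06825 / 0.02882 = 2.37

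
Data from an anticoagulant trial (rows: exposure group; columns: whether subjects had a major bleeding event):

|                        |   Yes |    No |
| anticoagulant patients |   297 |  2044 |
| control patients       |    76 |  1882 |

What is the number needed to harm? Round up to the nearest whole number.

12

risk, anticoagulant patients = 297/2341 = 0.126869
risk, control patients = 76/1958 = 0.038815
absolute risk difference = 0.088054
1 / 0.088054 = 11.357 → round up → 12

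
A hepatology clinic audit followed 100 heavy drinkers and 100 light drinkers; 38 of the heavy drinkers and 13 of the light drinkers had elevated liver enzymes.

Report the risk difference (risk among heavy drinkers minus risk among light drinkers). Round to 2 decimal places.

0.25

risk, heavy drinkers = 38/100 = 0.3800
risk, light drinkers = 13/100 = 0.1300
risk difference = 0.3800 − 0.1300 = 0.25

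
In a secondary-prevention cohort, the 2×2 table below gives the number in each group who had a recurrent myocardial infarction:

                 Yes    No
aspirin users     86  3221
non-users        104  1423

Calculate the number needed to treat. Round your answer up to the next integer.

risk, aspirin users = 86/3307 = 0.026005
risk, non-users = 104/1527 = 0.068107
absolute risk difference = 0.042102
1 / 0.042102 = 23.752 → round up → 24

24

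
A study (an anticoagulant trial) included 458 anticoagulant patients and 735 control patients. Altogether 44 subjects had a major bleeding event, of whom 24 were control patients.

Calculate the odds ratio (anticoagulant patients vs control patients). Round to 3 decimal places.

1.353

anticoagulant patients with the outcome: 44 − 24 = 20
anticoagulant patients without the outcome: 458 − 20 = 438
control patients without the outcome: 735 − 24 = 711
OR = (20 × 711) / (438 × 24) = 14220/10512 ≈ 1.353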